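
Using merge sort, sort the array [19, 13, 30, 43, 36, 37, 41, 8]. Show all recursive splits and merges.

Merge sort trace:

Split: [19, 13, 30, 43, 36, 37, 41, 8] -> [19, 13, 30, 43] and [36, 37, 41, 8]
  Split: [19, 13, 30, 43] -> [19, 13] and [30, 43]
    Split: [19, 13] -> [19] and [13]
    Merge: [19] + [13] -> [13, 19]
    Split: [30, 43] -> [30] and [43]
    Merge: [30] + [43] -> [30, 43]
  Merge: [13, 19] + [30, 43] -> [13, 19, 30, 43]
  Split: [36, 37, 41, 8] -> [36, 37] and [41, 8]
    Split: [36, 37] -> [36] and [37]
    Merge: [36] + [37] -> [36, 37]
    Split: [41, 8] -> [41] and [8]
    Merge: [41] + [8] -> [8, 41]
  Merge: [36, 37] + [8, 41] -> [8, 36, 37, 41]
Merge: [13, 19, 30, 43] + [8, 36, 37, 41] -> [8, 13, 19, 30, 36, 37, 41, 43]

Final sorted array: [8, 13, 19, 30, 36, 37, 41, 43]

The merge sort proceeds by recursively splitting the array and merging sorted halves.
After all merges, the sorted array is [8, 13, 19, 30, 36, 37, 41, 43].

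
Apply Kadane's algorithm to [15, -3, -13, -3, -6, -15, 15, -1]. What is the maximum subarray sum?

Using Kadane's algorithm on [15, -3, -13, -3, -6, -15, 15, -1]:

Scanning through the array:
Position 1 (value -3): max_ending_here = 12, max_so_far = 15
Position 2 (value -13): max_ending_here = -1, max_so_far = 15
Position 3 (value -3): max_ending_here = -3, max_so_far = 15
Position 4 (value -6): max_ending_here = -6, max_so_far = 15
Position 5 (value -15): max_ending_here = -15, max_so_far = 15
Position 6 (value 15): max_ending_here = 15, max_so_far = 15
Position 7 (value -1): max_ending_here = 14, max_so_far = 15

Maximum subarray: [15]
Maximum sum: 15

The maximum subarray is [15] with sum 15. This subarray runs from index 0 to index 0.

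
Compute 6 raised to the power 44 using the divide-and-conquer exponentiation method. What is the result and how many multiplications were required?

Computing 6^44 by squaring (build up from 6^1; each line after the first costs one multiplication):

6^1 = 6
6^2 = (6^1)^2 = 6^2 = 36
6^4 = (6^2)^2 = 36^2 = 1296
6^5 = 6 * 6^4 = 6 * 1296 = 7776
6^10 = (6^5)^2 = 7776^2 = 60466176
6^11 = 6 * 6^10 = 6 * 60466176 = 362797056
6^22 = (6^11)^2 = 362797056^2 = 131621703842267136
6^44 = (6^22)^2 = 131621703842267136^2 = 17324272922341479351919144385642496

Result: 17324272922341479351919144385642496
Multiplications needed: 7 (7 lines after 6^1)

6^44 = 17324272922341479351919144385642496. Using exponentiation by squaring, this requires 7 multiplications. The key idea: if the exponent is even, square the half-power; if odd, multiply by the base once.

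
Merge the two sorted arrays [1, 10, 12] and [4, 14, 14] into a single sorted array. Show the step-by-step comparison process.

Merging process:

Compare 1 vs 4: take 1 from left. Merged: [1]
Compare 10 vs 4: take 4 from right. Merged: [1, 4]
Compare 10 vs 14: take 10 from left. Merged: [1, 4, 10]
Compare 12 vs 14: take 12 from left. Merged: [1, 4, 10, 12]
Append remaining from right: [14, 14]. Merged: [1, 4, 10, 12, 14, 14]

Final merged array: [1, 4, 10, 12, 14, 14]
Total comparisons: 4

The merged array is [1, 4, 10, 12, 14, 14], requiring 4 comparisons. The merge step runs in O(n) time where n is the total number of elements.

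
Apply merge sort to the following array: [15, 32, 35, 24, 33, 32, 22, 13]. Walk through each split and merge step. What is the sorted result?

Merge sort trace:

Split: [15, 32, 35, 24, 33, 32, 22, 13] -> [15, 32, 35, 24] and [33, 32, 22, 13]
  Split: [15, 32, 35, 24] -> [15, 32] and [35, 24]
    Split: [15, 32] -> [15] and [32]
    Merge: [15] + [32] -> [15, 32]
    Split: [35, 24] -> [35] and [24]
    Merge: [35] + [24] -> [24, 35]
  Merge: [15, 32] + [24, 35] -> [15, 24, 32, 35]
  Split: [33, 32, 22, 13] -> [33, 32] and [22, 13]
    Split: [33, 32] -> [33] and [32]
    Merge: [33] + [32] -> [32, 33]
    Split: [22, 13] -> [22] and [13]
    Merge: [22] + [13] -> [13, 22]
  Merge: [32, 33] + [13, 22] -> [13, 22, 32, 33]
Merge: [15, 24, 32, 35] + [13, 22, 32, 33] -> [13, 15, 22, 24, 32, 32, 33, 35]

Final sorted array: [13, 15, 22, 24, 32, 32, 33, 35]

The merge sort proceeds by recursively splitting the array and merging sorted halves.
After all merges, the sorted array is [13, 15, 22, 24, 32, 32, 33, 35].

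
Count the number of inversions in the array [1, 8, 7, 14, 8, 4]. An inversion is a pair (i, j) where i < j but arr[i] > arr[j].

Finding inversions in [1, 8, 7, 14, 8, 4]:

(1, 2): arr[1]=8 > arr[2]=7
(1, 5): arr[1]=8 > arr[5]=4
(2, 5): arr[2]=7 > arr[5]=4
(3, 4): arr[3]=14 > arr[4]=8
(3, 5): arr[3]=14 > arr[5]=4
(4, 5): arr[4]=8 > arr[5]=4

Total inversions: 6

The array has 6 inversion(s): (1,2), (1,5), (2,5), (3,4), (3,5), (4,5). Each pair (i,j) satisfies i < j and arr[i] > arr[j].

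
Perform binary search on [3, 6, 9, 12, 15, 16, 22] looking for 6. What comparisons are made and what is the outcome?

Binary search for 6 in [3, 6, 9, 12, 15, 16, 22]:

lo=0, hi=6, mid=3, arr[mid]=12 -> 12 > 6, search left half
lo=0, hi=2, mid=1, arr[mid]=6 -> Found target at index 1!

Binary search finds 6 at index 1 after 2 comparisons. The search repeatedly halves the search space by comparing with the middle element.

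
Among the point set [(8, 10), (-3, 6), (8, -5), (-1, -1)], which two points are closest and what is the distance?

Computing all pairwise distances among 4 points:

d((8, 10), (-3, 6)) = 11.7047
d((8, 10), (8, -5)) = 15.0
d((8, 10), (-1, -1)) = 14.2127
d((-3, 6), (8, -5)) = 15.5563
d((-3, 6), (-1, -1)) = 7.2801 <-- minimum
d((8, -5), (-1, -1)) = 9.8489

Closest pair: (-3, 6) and (-1, -1) with distance 7.2801

The closest pair is (-3, 6) and (-1, -1) with Euclidean distance 7.2801. For 4 points, brute-force pairwise comparison is shown above. For large n, the divide-and-conquer algorithm (sort by x, recurse on halves, check the dividing strip) achieves O(n log n).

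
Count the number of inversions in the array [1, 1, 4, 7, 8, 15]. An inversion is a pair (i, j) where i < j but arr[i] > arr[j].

Finding inversions in [1, 1, 4, 7, 8, 15]:


Total inversions: 0

The array has 0 inversions. It is already sorted.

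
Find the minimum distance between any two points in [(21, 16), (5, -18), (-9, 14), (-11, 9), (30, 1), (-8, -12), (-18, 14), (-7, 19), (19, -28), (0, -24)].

Computing all pairwise distances among 10 points:

d((21, 16), (5, -18)) = 37.5766
d((21, 16), (-9, 14)) = 30.0666
d((21, 16), (-11, 9)) = 32.7567
d((21, 16), (30, 1)) = 17.4929
d((21, 16), (-8, -12)) = 40.3113
d((21, 16), (-18, 14)) = 39.0512
d((21, 16), (-7, 19)) = 28.1603
d((21, 16), (19, -28)) = 44.0454
d((21, 16), (0, -24)) = 45.1774
d((5, -18), (-9, 14)) = 34.9285
d((5, -18), (-11, 9)) = 31.3847
d((5, -18), (30, 1)) = 31.4006
d((5, -18), (-8, -12)) = 14.3178
d((5, -18), (-18, 14)) = 39.4081
d((5, -18), (-7, 19)) = 38.8973
d((5, -18), (19, -28)) = 17.2047
d((5, -18), (0, -24)) = 7.8102
d((-9, 14), (-11, 9)) = 5.3852 <-- minimum
d((-9, 14), (30, 1)) = 41.1096
d((-9, 14), (-8, -12)) = 26.0192
d((-9, 14), (-18, 14)) = 9.0
d((-9, 14), (-7, 19)) = 5.3852 <-- minimum
d((-9, 14), (19, -28)) = 50.4777
d((-9, 14), (0, -24)) = 39.0512
d((-11, 9), (30, 1)) = 41.7732
d((-11, 9), (-8, -12)) = 21.2132
d((-11, 9), (-18, 14)) = 8.6023
d((-11, 9), (-7, 19)) = 10.7703
d((-11, 9), (19, -28)) = 47.634
d((-11, 9), (0, -24)) = 34.7851
d((30, 1), (-8, -12)) = 40.1622
d((30, 1), (-18, 14)) = 49.7293
d((30, 1), (-7, 19)) = 41.1461
d((30, 1), (19, -28)) = 31.0161
d((30, 1), (0, -24)) = 39.0512
d((-8, -12), (-18, 14)) = 27.8568
d((-8, -12), (-7, 19)) = 31.0161
d((-8, -12), (19, -28)) = 31.3847
d((-8, -12), (0, -24)) = 14.4222
d((-18, 14), (-7, 19)) = 12.083
d((-18, 14), (19, -28)) = 55.9732
d((-18, 14), (0, -24)) = 42.0476
d((-7, 19), (19, -28)) = 53.7122
d((-7, 19), (0, -24)) = 43.566
d((19, -28), (0, -24)) = 19.4165

Minimum distance: 5.3852 (tie among 2 pairs: (-9, 14) and (-11, 9); (-9, 14) and (-7, 19))

The minimum Euclidean distance is 5.3852. There is a tie: 2 pairs achieve this minimum — (-9, 14) and (-11, 9); (-9, 14) and (-7, 19). Any of these is a valid closest pair. For 10 points, brute-force pairwise comparison is shown above. For large n, the divide-and-conquer algorithm (sort by x, recurse on halves, check the dividing strip) achieves O(n log n).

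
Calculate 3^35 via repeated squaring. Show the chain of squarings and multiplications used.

Computing 3^35 by squaring (build up from 3^1; each line after the first costs one multiplication):

3^1 = 3
3^2 = (3^1)^2 = 3^2 = 9
3^4 = (3^2)^2 = 9^2 = 81
3^8 = (3^4)^2 = 81^2 = 6561
3^16 = (3^8)^2 = 6561^2 = 43046721
3^17 = 3 * 3^16 = 3 * 43046721 = 129140163
3^34 = (3^17)^2 = 129140163^2 = 16677181699666569
3^35 = 3 * 3^34 = 3 * 16677181699666569 = 50031545098999707

Result: 50031545098999707
Multiplications needed: 7 (7 lines after 3^1)

3^35 = 50031545098999707. Using exponentiation by squaring, this requires 7 multiplications. The key idea: if the exponent is even, square the half-power; if odd, multiply by the base once.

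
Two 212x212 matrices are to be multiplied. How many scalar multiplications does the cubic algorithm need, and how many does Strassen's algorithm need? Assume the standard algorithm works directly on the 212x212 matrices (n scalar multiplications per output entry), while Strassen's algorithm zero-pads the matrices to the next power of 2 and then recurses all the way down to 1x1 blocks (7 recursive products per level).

Matrix multiplication for 212x212 matrices:

Strassen's algorithm requires power-of-2 dimensions. Pad 212x212 to 256x256 (next power of 2).

Standard algorithm: 212^3 = 9528128 multiplications
Strassen's algorithm: 7^(log2(256)) = 7^8 = 5764801 multiplications
Savings: 9528128 - 5764801 = 3763327 multiplications

Standard: 9528128 multiplications (212^3). Strassen: 5764801 multiplications (7^8, after padding to 256x256). Strassen reduces 8 recursive multiplications to 7 at each level.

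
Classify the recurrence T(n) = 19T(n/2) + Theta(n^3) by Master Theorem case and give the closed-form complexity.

Master Theorem for T(n) = 19T(n/2) + O(n^3):

a = 19, b = 2, c = 3
log_b(a) = log_2(19) = 4.2479

Case 1: c = 3 < log_2(19) = 4.2479
T(n) = O(n^(log_2 19))

For T(n) = 19T(n/2) + O(n^3): log_2(19) = 4.2479. This is Case 1 of the Master Theorem (c < log_b(a), work dominated by leaves), giving O(n^(log_2 19)).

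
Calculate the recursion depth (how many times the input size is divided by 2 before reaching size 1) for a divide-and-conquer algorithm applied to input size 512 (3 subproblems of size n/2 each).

For divide and conquer with division factor 2:

Problem sizes at each level:
Level 0: 512
Level 1: 256
Level 2: 128
Level 3: 64
Level 4: 32
Level 5: 16
Level 6: 8
Level 7: 4
Level 8: 2
Level 9: 1

The root is level 0 and the size-1 base case is level 9 (the tree spans levels 0 through 9, i.e. 10 levels counting the root), so the depth is the number of divisions: log_2(512) = 9

The recursion tree depth is log_2(512) = 9. At each level, the problem size is divided by 2, so it takes 9 divisions to reduce to a base case of size 1. The algorithm makes 3 recursive calls at each level.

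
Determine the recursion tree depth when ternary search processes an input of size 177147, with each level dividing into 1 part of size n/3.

For divide and conquer with division factor 3:

Problem sizes at each level:
Level 0: 177147
Level 1: 59049
Level 2: 19683
Level 3: 6561
Level 4: 2187
Level 5: 729
Level 6: 243
Level 7: 81
Level 8: 27
Level 9: 9
Level 10: 3
Level 11: 1

The root is level 0 and the size-1 base case is level 11 (the tree spans levels 0 through 11, i.e. 12 levels counting the root), so the depth is the number of divisions: log_3(177147) = 11

The recursion tree depth is log_3(177147) = 11. At each level, the problem size is divided by 3, so it takes 11 divisions to reduce to a base case of size 1. The algorithm makes 1 recursive call at each level.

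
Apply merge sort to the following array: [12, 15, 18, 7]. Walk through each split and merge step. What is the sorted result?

Merge sort trace:

Split: [12, 15, 18, 7] -> [12, 15] and [18, 7]
  Split: [12, 15] -> [12] and [15]
  Merge: [12] + [15] -> [12, 15]
  Split: [18, 7] -> [18] and [7]
  Merge: [18] + [7] -> [7, 18]
Merge: [12, 15] + [7, 18] -> [7, 12, 15, 18]

Final sorted array: [7, 12, 15, 18]

The merge sort proceeds by recursively splitting the array and merging sorted halves.
After all merges, the sorted array is [7, 12, 15, 18].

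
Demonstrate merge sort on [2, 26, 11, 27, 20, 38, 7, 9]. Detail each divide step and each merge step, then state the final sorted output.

Merge sort trace:

Split: [2, 26, 11, 27, 20, 38, 7, 9] -> [2, 26, 11, 27] and [20, 38, 7, 9]
  Split: [2, 26, 11, 27] -> [2, 26] and [11, 27]
    Split: [2, 26] -> [2] and [26]
    Merge: [2] + [26] -> [2, 26]
    Split: [11, 27] -> [11] and [27]
    Merge: [11] + [27] -> [11, 27]
  Merge: [2, 26] + [11, 27] -> [2, 11, 26, 27]
  Split: [20, 38, 7, 9] -> [20, 38] and [7, 9]
    Split: [20, 38] -> [20] and [38]
    Merge: [20] + [38] -> [20, 38]
    Split: [7, 9] -> [7] and [9]
    Merge: [7] + [9] -> [7, 9]
  Merge: [20, 38] + [7, 9] -> [7, 9, 20, 38]
Merge: [2, 11, 26, 27] + [7, 9, 20, 38] -> [2, 7, 9, 11, 20, 26, 27, 38]

Final sorted array: [2, 7, 9, 11, 20, 26, 27, 38]

The merge sort proceeds by recursively splitting the array and merging sorted halves.
After all merges, the sorted array is [2, 7, 9, 11, 20, 26, 27, 38].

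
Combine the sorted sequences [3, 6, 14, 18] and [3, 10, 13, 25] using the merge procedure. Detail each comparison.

Merging process:

Compare 3 vs 3: take 3 from left. Merged: [3]
Compare 6 vs 3: take 3 from right. Merged: [3, 3]
Compare 6 vs 10: take 6 from left. Merged: [3, 3, 6]
Compare 14 vs 10: take 10 from right. Merged: [3, 3, 6, 10]
Compare 14 vs 13: take 13 from right. Merged: [3, 3, 6, 10, 13]
Compare 14 vs 25: take 14 from left. Merged: [3, 3, 6, 10, 13, 14]
Compare 18 vs 25: take 18 from left. Merged: [3, 3, 6, 10, 13, 14, 18]
Append remaining from right: [25]. Merged: [3, 3, 6, 10, 13, 14, 18, 25]

Final merged array: [3, 3, 6, 10, 13, 14, 18, 25]
Total comparisons: 7

The merged array is [3, 3, 6, 10, 13, 14, 18, 25], requiring 7 comparisons. The merge step runs in O(n) time where n is the total number of elements.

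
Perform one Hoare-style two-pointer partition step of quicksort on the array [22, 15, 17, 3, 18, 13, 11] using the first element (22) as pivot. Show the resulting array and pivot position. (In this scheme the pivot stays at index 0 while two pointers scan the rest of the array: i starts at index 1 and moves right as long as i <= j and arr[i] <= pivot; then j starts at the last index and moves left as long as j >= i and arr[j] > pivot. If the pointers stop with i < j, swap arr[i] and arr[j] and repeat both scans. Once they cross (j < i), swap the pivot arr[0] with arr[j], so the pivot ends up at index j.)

Hoare-style two-pointer partition with pivot = 22:

Initial array: [22, 15, 17, 3, 18, 13, 11]

Pointers start at i = 1, j = 6.
i ends at 7, j ends at 6: the pointers have crossed (j < i), so scanning stops.

Swap pivot arr[0] with arr[6] to place pivot at position 6: [11, 15, 17, 3, 18, 13, 22]
Pivot position: 6

After partitioning with pivot 22, the array becomes [11, 15, 17, 3, 18, 13, 22]. The pivot is placed at index 6. All elements to the left of the pivot are <= 22, and all elements to the right are > 22.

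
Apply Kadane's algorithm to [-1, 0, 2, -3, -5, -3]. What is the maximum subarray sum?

Using Kadane's algorithm on [-1, 0, 2, -3, -5, -3]:

Scanning through the array:
Position 1 (value 0): max_ending_here = 0, max_so_far = 0
Position 2 (value 2): max_ending_here = 2, max_so_far = 2
Position 3 (value -3): max_ending_here = -1, max_so_far = 2
Position 4 (value -5): max_ending_here = -5, max_so_far = 2
Position 5 (value -3): max_ending_here = -3, max_so_far = 2

Maximum subarray: [0, 2]
Maximum sum: 2

The maximum subarray is [0, 2] with sum 2. This subarray runs from index 1 to index 2.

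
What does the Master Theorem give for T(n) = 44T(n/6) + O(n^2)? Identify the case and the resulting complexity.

Master Theorem for T(n) = 44T(n/6) + O(n^2):

a = 44, b = 6, c = 2
log_b(a) = log_6(44) = 2.1120

Case 1: c = 2 < log_6(44) = 2.1120
T(n) = O(n^(log_6 44))

For T(n) = 44T(n/6) + O(n^2): log_6(44) = 2.1120. This is Case 1 of the Master Theorem (c < log_b(a), work dominated by leaves), giving O(n^(log_6 44)).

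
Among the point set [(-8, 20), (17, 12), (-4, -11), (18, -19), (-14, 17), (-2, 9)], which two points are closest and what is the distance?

Computing all pairwise distances among 6 points:

d((-8, 20), (17, 12)) = 26.2488
d((-8, 20), (-4, -11)) = 31.257
d((-8, 20), (18, -19)) = 46.8722
d((-8, 20), (-14, 17)) = 6.7082 <-- minimum
d((-8, 20), (-2, 9)) = 12.53
d((17, 12), (-4, -11)) = 31.1448
d((17, 12), (18, -19)) = 31.0161
d((17, 12), (-14, 17)) = 31.4006
d((17, 12), (-2, 9)) = 19.2354
d((-4, -11), (18, -19)) = 23.4094
d((-4, -11), (-14, 17)) = 29.7321
d((-4, -11), (-2, 9)) = 20.0998
d((18, -19), (-14, 17)) = 48.1664
d((18, -19), (-2, 9)) = 34.4093
d((-14, 17), (-2, 9)) = 14.4222

Closest pair: (-8, 20) and (-14, 17) with distance 6.7082

The closest pair is (-8, 20) and (-14, 17) with Euclidean distance 6.7082. For 6 points, brute-force pairwise comparison is shown above. For large n, the divide-and-conquer algorithm (sort by x, recurse on halves, check the dividing strip) achieves O(n log n).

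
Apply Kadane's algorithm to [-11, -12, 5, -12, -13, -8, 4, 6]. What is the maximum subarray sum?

Using Kadane's algorithm on [-11, -12, 5, -12, -13, -8, 4, 6]:

Scanning through the array:
Position 1 (value -12): max_ending_here = -12, max_so_far = -11
Position 2 (value 5): max_ending_here = 5, max_so_far = 5
Position 3 (value -12): max_ending_here = -7, max_so_far = 5
Position 4 (value -13): max_ending_here = -13, max_so_far = 5
Position 5 (value -8): max_ending_here = -8, max_so_far = 5
Position 6 (value 4): max_ending_here = 4, max_so_far = 5
Position 7 (value 6): max_ending_here = 10, max_so_far = 10

Maximum subarray: [4, 6]
Maximum sum: 10

The maximum subarray is [4, 6] with sum 10. This subarray runs from index 6 to index 7.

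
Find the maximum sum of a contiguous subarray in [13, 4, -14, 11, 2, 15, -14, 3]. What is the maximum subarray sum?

Using Kadane's algorithm on [13, 4, -14, 11, 2, 15, -14, 3]:

Scanning through the array:
Position 1 (value 4): max_ending_here = 17, max_so_far = 17
Position 2 (value -14): max_ending_here = 3, max_so_far = 17
Position 3 (value 11): max_ending_here = 14, max_so_far = 17
Position 4 (value 2): max_ending_here = 16, max_so_far = 17
Position 5 (value 15): max_ending_here = 31, max_so_far = 31
Position 6 (value -14): max_ending_here = 17, max_so_far = 31
Position 7 (value 3): max_ending_here = 20, max_so_far = 31

Maximum subarray: [13, 4, -14, 11, 2, 15]
Maximum sum: 31

The maximum subarray is [13, 4, -14, 11, 2, 15] with sum 31. This subarray runs from index 0 to index 5.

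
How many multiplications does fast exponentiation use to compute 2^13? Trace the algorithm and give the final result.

Computing 2^13 by squaring (build up from 2^1; each line after the first costs one multiplication):

2^1 = 2
2^2 = (2^1)^2 = 2^2 = 4
2^3 = 2 * 2^2 = 2 * 4 = 8
2^6 = (2^3)^2 = 8^2 = 64
2^12 = (2^6)^2 = 64^2 = 4096
2^13 = 2 * 2^12 = 2 * 4096 = 8192

Result: 8192
Multiplications needed: 5 (5 lines after 2^1)

2^13 = 8192. Using exponentiation by squaring, this requires 5 multiplications. The key idea: if the exponent is even, square the half-power; if odd, multiply by the base once.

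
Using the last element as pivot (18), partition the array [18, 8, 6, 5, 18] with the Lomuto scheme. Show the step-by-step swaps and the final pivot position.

Lomuto partition with pivot = 18:

Initial array: [18, 8, 6, 5, 18]

arr[0]=18 <= 18: swap with position 0, array becomes [18, 8, 6, 5, 18]
arr[1]=8 <= 18: swap with position 1, array becomes [18, 8, 6, 5, 18]
arr[2]=6 <= 18: swap with position 2, array becomes [18, 8, 6, 5, 18]
arr[3]=5 <= 18: swap with position 3, array becomes [18, 8, 6, 5, 18]

Place pivot at position 4: [18, 8, 6, 5, 18]
Pivot position: 4

After partitioning with pivot 18, the array becomes [18, 8, 6, 5, 18]. The pivot is placed at index 4. All elements to the left of the pivot are <= 18, and all elements to the right are > 18.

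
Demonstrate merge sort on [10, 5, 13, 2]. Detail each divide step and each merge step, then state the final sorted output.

Merge sort trace:

Split: [10, 5, 13, 2] -> [10, 5] and [13, 2]
  Split: [10, 5] -> [10] and [5]
  Merge: [10] + [5] -> [5, 10]
  Split: [13, 2] -> [13] and [2]
  Merge: [13] + [2] -> [2, 13]
Merge: [5, 10] + [2, 13] -> [2, 5, 10, 13]

Final sorted array: [2, 5, 10, 13]

The merge sort proceeds by recursively splitting the array and merging sorted halves.
After all merges, the sorted array is [2, 5, 10, 13].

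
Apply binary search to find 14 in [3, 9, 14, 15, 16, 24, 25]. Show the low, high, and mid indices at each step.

Binary search for 14 in [3, 9, 14, 15, 16, 24, 25]:

lo=0, hi=6, mid=3, arr[mid]=15 -> 15 > 14, search left half
lo=0, hi=2, mid=1, arr[mid]=9 -> 9 < 14, search right half
lo=2, hi=2, mid=2, arr[mid]=14 -> Found target at index 2!

Binary search finds 14 at index 2 after 3 comparisons. The search repeatedly halves the search space by comparing with the middle element.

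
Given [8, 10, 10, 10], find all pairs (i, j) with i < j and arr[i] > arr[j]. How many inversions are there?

Finding inversions in [8, 10, 10, 10]:


Total inversions: 0

The array has 0 inversions. It is already sorted.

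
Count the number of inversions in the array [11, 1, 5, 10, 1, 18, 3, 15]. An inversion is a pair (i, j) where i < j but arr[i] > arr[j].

Finding inversions in [11, 1, 5, 10, 1, 18, 3, 15]:

(0, 1): arr[0]=11 > arr[1]=1
(0, 2): arr[0]=11 > arr[2]=5
(0, 3): arr[0]=11 > arr[3]=10
(0, 4): arr[0]=11 > arr[4]=1
(0, 6): arr[0]=11 > arr[6]=3
(2, 4): arr[2]=5 > arr[4]=1
(2, 6): arr[2]=5 > arr[6]=3
(3, 4): arr[3]=10 > arr[4]=1
(3, 6): arr[3]=10 > arr[6]=3
(5, 6): arr[5]=18 > arr[6]=3
(5, 7): arr[5]=18 > arr[7]=15

Total inversions: 11

The array has 11 inversion(s): (0,1), (0,2), (0,3), (0,4), (0,6), (2,4), (2,6), (3,4), (3,6), (5,6), (5,7). Each pair (i,j) satisfies i < j and arr[i] > arr[j].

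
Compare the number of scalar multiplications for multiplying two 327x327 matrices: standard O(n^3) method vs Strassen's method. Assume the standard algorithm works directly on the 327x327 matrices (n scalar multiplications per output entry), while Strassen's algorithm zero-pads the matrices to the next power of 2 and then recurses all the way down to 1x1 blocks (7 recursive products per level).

Matrix multiplication for 327x327 matrices:

Strassen's algorithm requires power-of-2 dimensions. Pad 327x327 to 512x512 (next power of 2).

Standard algorithm: 327^3 = 34965783 multiplications
Strassen's algorithm: 7^(log2(512)) = 7^9 = 40353607 multiplications
Difference: 34965783 - 40353607 = -5387824 (Strassen uses MORE here due to padding overhead — for small or just-over-power-of-2 n, padding can outweigh the per-level savings)

Standard: 34965783 multiplications (327^3). Strassen: 40353607 multiplications (7^9, after padding to 512x512). Strassen reduces 8 recursive multiplications to 7 at each level.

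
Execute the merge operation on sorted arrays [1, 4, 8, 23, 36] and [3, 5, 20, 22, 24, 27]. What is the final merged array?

Merging process:

Compare 1 vs 3: take 1 from left. Merged: [1]
Compare 4 vs 3: take 3 from right. Merged: [1, 3]
Compare 4 vs 5: take 4 from left. Merged: [1, 3, 4]
Compare 8 vs 5: take 5 from right. Merged: [1, 3, 4, 5]
Compare 8 vs 20: take 8 from left. Merged: [1, 3, 4, 5, 8]
Compare 23 vs 20: take 20 from right. Merged: [1, 3, 4, 5, 8, 20]
Compare 23 vs 22: take 22 from right. Merged: [1, 3, 4, 5, 8, 20, 22]
Compare 23 vs 24: take 23 from left. Merged: [1, 3, 4, 5, 8, 20, 22, 23]
Compare 36 vs 24: take 24 from right. Merged: [1, 3, 4, 5, 8, 20, 22, 23, 24]
Compare 36 vs 27: take 27 from right. Merged: [1, 3, 4, 5, 8, 20, 22, 23, 24, 27]
Append remaining from left: [36]. Merged: [1, 3, 4, 5, 8, 20, 22, 23, 24, 27, 36]

Final merged array: [1, 3, 4, 5, 8, 20, 22, 23, 24, 27, 36]
Total comparisons: 10

The merged array is [1, 3, 4, 5, 8, 20, 22, 23, 24, 27, 36], requiring 10 comparisons. The merge step runs in O(n) time where n is the total number of elements.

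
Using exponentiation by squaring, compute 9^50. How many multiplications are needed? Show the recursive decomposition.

Computing 9^50 by squaring (build up from 9^1; each line after the first costs one multiplication):

9^1 = 9
9^2 = (9^1)^2 = 9^2 = 81
9^3 = 9 * 9^2 = 9 * 81 = 729
9^6 = (9^3)^2 = 729^2 = 531441
9^12 = (9^6)^2 = 531441^2 = 282429536481
9^24 = (9^12)^2 = 282429536481^2 = 79766443076872509863361
9^25 = 9 * 9^24 = 9 * 79766443076872509863361 = 717897987691852588770249
9^50 = (9^25)^2 = 717897987691852588770249^2 = 515377520732011331036461129765621272702107522001

Result: 515377520732011331036461129765621272702107522001
Multiplications needed: 7 (7 lines after 9^1)

9^50 = 515377520732011331036461129765621272702107522001. Using exponentiation by squaring, this requires 7 multiplications. The key idea: if the exponent is even, square the half-power; if odd, multiply by the base once.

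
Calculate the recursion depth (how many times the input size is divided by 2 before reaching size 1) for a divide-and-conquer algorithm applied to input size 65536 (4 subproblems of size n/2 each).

For divide and conquer with division factor 2:

Problem sizes at each level:
Level 0: 65536
Level 1: 32768
Level 2: 16384
Level 3: 8192
Level 4: 4096
Level 5: 2048
Level 6: 1024
Level 7: 512
Level 8: 256
Level 9: 128
Level 10: 64
Level 11: 32
Level 12: 16
Level 13: 8
Level 14: 4
Level 15: 2
Level 16: 1

The root is level 0 and the size-1 base case is level 16 (the tree spans levels 0 through 16, i.e. 17 levels counting the root), so the depth is the number of divisions: log_2(65536) = 16

The recursion tree depth is log_2(65536) = 16. At each level, the problem size is divided by 2, so it takes 16 divisions to reduce to a base case of size 1. The algorithm makes 4 recursive calls at each level.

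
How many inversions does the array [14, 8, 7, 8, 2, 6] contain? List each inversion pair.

Finding inversions in [14, 8, 7, 8, 2, 6]:

(0, 1): arr[0]=14 > arr[1]=8
(0, 2): arr[0]=14 > arr[2]=7
(0, 3): arr[0]=14 > arr[3]=8
(0, 4): arr[0]=14 > arr[4]=2
(0, 5): arr[0]=14 > arr[5]=6
(1, 2): arr[1]=8 > arr[2]=7
(1, 4): arr[1]=8 > arr[4]=2
(1, 5): arr[1]=8 > arr[5]=6
(2, 4): arr[2]=7 > arr[4]=2
(2, 5): arr[2]=7 > arr[5]=6
(3, 4): arr[3]=8 > arr[4]=2
(3, 5): arr[3]=8 > arr[5]=6

Total inversions: 12

The array has 12 inversion(s): (0,1), (0,2), (0,3), (0,4), (0,5), (1,2), (1,4), (1,5), (2,4), (2,5), (3,4), (3,5). Each pair (i,j) satisfies i < j and arr[i] > arr[j].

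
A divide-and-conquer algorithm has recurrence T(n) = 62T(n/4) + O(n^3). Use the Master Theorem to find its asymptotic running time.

Master Theorem for T(n) = 62T(n/4) + O(n^3):

a = 62, b = 4, c = 3
log_b(a) = log_4(62) = 2.9771

Case 3: c = 3 > log_4(62) = 2.9771
T(n) = O(n^3) = O(n^3)

For T(n) = 62T(n/4) + O(n^3): log_4(62) = 2.9771. This is Case 3 of the Master Theorem (c > log_b(a), work dominated by root), giving O(n^3).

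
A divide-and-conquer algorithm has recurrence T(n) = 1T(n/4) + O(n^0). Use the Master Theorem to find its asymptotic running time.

Master Theorem for T(n) = 1T(n/4) + O(n^0):

a = 1, b = 4, c = 0
log_b(a) = log_4(1) = 0.0000

Case 2: c = 0 = log_4(1) = 0.0000
T(n) = O(n^0 log n) = O(log n)

For T(n) = 1T(n/4) + O(n^0): log_4(1) = 0.0000. This is Case 2 of the Master Theorem (c = log_b(a), equal work at all levels), giving O(log n).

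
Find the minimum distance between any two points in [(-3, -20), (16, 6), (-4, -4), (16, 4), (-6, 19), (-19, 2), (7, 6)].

Computing all pairwise distances among 7 points:

d((-3, -20), (16, 6)) = 32.2025
d((-3, -20), (-4, -4)) = 16.0312
d((-3, -20), (16, 4)) = 30.6105
d((-3, -20), (-6, 19)) = 39.1152
d((-3, -20), (-19, 2)) = 27.2029
d((-3, -20), (7, 6)) = 27.8568
d((16, 6), (-4, -4)) = 22.3607
d((16, 6), (16, 4)) = 2.0 <-- minimum
d((16, 6), (-6, 19)) = 25.5539
d((16, 6), (-19, 2)) = 35.2278
d((16, 6), (7, 6)) = 9.0
d((-4, -4), (16, 4)) = 21.5407
d((-4, -4), (-6, 19)) = 23.0868
d((-4, -4), (-19, 2)) = 16.1555
d((-4, -4), (7, 6)) = 14.8661
d((16, 4), (-6, 19)) = 26.6271
d((16, 4), (-19, 2)) = 35.0571
d((16, 4), (7, 6)) = 9.2195
d((-6, 19), (-19, 2)) = 21.4009
d((-6, 19), (7, 6)) = 18.3848
d((-19, 2), (7, 6)) = 26.3059

Closest pair: (16, 6) and (16, 4) with distance 2.0

The closest pair is (16, 6) and (16, 4) with Euclidean distance 2.0. For 7 points, brute-force pairwise comparison is shown above. For large n, the divide-and-conquer algorithm (sort by x, recurse on halves, check the dividing strip) achieves O(n log n).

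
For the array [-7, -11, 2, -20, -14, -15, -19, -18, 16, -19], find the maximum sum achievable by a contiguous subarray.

Using Kadane's algorithm on [-7, -11, 2, -20, -14, -15, -19, -18, 16, -19]:

Scanning through the array:
Position 1 (value -11): max_ending_here = -11, max_so_far = -7
Position 2 (value 2): max_ending_here = 2, max_so_far = 2
Position 3 (value -20): max_ending_here = -18, max_so_far = 2
Position 4 (value -14): max_ending_here = -14, max_so_far = 2
Position 5 (value -15): max_ending_here = -15, max_so_far = 2
Position 6 (value -19): max_ending_here = -19, max_so_far = 2
Position 7 (value -18): max_ending_here = -18, max_so_far = 2
Position 8 (value 16): max_ending_here = 16, max_so_far = 16
Position 9 (value -19): max_ending_here = -3, max_so_far = 16

Maximum subarray: [16]
Maximum sum: 16

The maximum subarray is [16] with sum 16. This subarray runs from index 8 to index 8.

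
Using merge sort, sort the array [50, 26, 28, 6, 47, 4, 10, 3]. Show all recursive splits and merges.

Merge sort trace:

Split: [50, 26, 28, 6, 47, 4, 10, 3] -> [50, 26, 28, 6] and [47, 4, 10, 3]
  Split: [50, 26, 28, 6] -> [50, 26] and [28, 6]
    Split: [50, 26] -> [50] and [26]
    Merge: [50] + [26] -> [26, 50]
    Split: [28, 6] -> [28] and [6]
    Merge: [28] + [6] -> [6, 28]
  Merge: [26, 50] + [6, 28] -> [6, 26, 28, 50]
  Split: [47, 4, 10, 3] -> [47, 4] and [10, 3]
    Split: [47, 4] -> [47] and [4]
    Merge: [47] + [4] -> [4, 47]
    Split: [10, 3] -> [10] and [3]
    Merge: [10] + [3] -> [3, 10]
  Merge: [4, 47] + [3, 10] -> [3, 4, 10, 47]
Merge: [6, 26, 28, 50] + [3, 4, 10, 47] -> [3, 4, 6, 10, 26, 28, 47, 50]

Final sorted array: [3, 4, 6, 10, 26, 28, 47, 50]

The merge sort proceeds by recursively splitting the array and merging sorted halves.
After all merges, the sorted array is [3, 4, 6, 10, 26, 28, 47, 50].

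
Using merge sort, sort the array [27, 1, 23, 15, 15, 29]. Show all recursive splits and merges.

Merge sort trace:

Split: [27, 1, 23, 15, 15, 29] -> [27, 1, 23] and [15, 15, 29]
  Split: [27, 1, 23] -> [27] and [1, 23]
    Split: [1, 23] -> [1] and [23]
    Merge: [1] + [23] -> [1, 23]
  Merge: [27] + [1, 23] -> [1, 23, 27]
  Split: [15, 15, 29] -> [15] and [15, 29]
    Split: [15, 29] -> [15] and [29]
    Merge: [15] + [29] -> [15, 29]
  Merge: [15] + [15, 29] -> [15, 15, 29]
Merge: [1, 23, 27] + [15, 15, 29] -> [1, 15, 15, 23, 27, 29]

Final sorted array: [1, 15, 15, 23, 27, 29]

The merge sort proceeds by recursively splitting the array and merging sorted halves.
After all merges, the sorted array is [1, 15, 15, 23, 27, 29].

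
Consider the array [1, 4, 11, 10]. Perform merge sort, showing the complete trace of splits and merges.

Merge sort trace:

Split: [1, 4, 11, 10] -> [1, 4] and [11, 10]
  Split: [1, 4] -> [1] and [4]
  Merge: [1] + [4] -> [1, 4]
  Split: [11, 10] -> [11] and [10]
  Merge: [11] + [10] -> [10, 11]
Merge: [1, 4] + [10, 11] -> [1, 4, 10, 11]

Final sorted array: [1, 4, 10, 11]

The merge sort proceeds by recursively splitting the array and merging sorted halves.
After all merges, the sorted array is [1, 4, 10, 11].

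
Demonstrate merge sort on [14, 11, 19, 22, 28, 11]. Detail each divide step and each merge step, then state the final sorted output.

Merge sort trace:

Split: [14, 11, 19, 22, 28, 11] -> [14, 11, 19] and [22, 28, 11]
  Split: [14, 11, 19] -> [14] and [11, 19]
    Split: [11, 19] -> [11] and [19]
    Merge: [11] + [19] -> [11, 19]
  Merge: [14] + [11, 19] -> [11, 14, 19]
  Split: [22, 28, 11] -> [22] and [28, 11]
    Split: [28, 11] -> [28] and [11]
    Merge: [28] + [11] -> [11, 28]
  Merge: [22] + [11, 28] -> [11, 22, 28]
Merge: [11, 14, 19] + [11, 22, 28] -> [11, 11, 14, 19, 22, 28]

Final sorted array: [11, 11, 14, 19, 22, 28]

The merge sort proceeds by recursively splitting the array and merging sorted halves.
After all merges, the sorted array is [11, 11, 14, 19, 22, 28].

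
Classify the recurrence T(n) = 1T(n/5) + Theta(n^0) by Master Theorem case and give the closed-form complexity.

Master Theorem for T(n) = 1T(n/5) + O(n^0):

a = 1, b = 5, c = 0
log_b(a) = log_5(1) = 0.0000

Case 2: c = 0 = log_5(1) = 0.0000
T(n) = O(n^0 log n) = O(log n)

For T(n) = 1T(n/5) + O(n^0): log_5(1) = 0.0000. This is Case 2 of the Master Theorem (c = log_b(a), equal work at all levels), giving O(log n).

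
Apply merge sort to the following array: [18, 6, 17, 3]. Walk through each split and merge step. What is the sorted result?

Merge sort trace:

Split: [18, 6, 17, 3] -> [18, 6] and [17, 3]
  Split: [18, 6] -> [18] and [6]
  Merge: [18] + [6] -> [6, 18]
  Split: [17, 3] -> [17] and [3]
  Merge: [17] + [3] -> [3, 17]
Merge: [6, 18] + [3, 17] -> [3, 6, 17, 18]

Final sorted array: [3, 6, 17, 18]

The merge sort proceeds by recursively splitting the array and merging sorted halves.
After all merges, the sorted array is [3, 6, 17, 18].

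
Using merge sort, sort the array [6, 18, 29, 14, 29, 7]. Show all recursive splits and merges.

Merge sort trace:

Split: [6, 18, 29, 14, 29, 7] -> [6, 18, 29] and [14, 29, 7]
  Split: [6, 18, 29] -> [6] and [18, 29]
    Split: [18, 29] -> [18] and [29]
    Merge: [18] + [29] -> [18, 29]
  Merge: [6] + [18, 29] -> [6, 18, 29]
  Split: [14, 29, 7] -> [14] and [29, 7]
    Split: [29, 7] -> [29] and [7]
    Merge: [29] + [7] -> [7, 29]
  Merge: [14] + [7, 29] -> [7, 14, 29]
Merge: [6, 18, 29] + [7, 14, 29] -> [6, 7, 14, 18, 29, 29]

Final sorted array: [6, 7, 14, 18, 29, 29]

The merge sort proceeds by recursively splitting the array and merging sorted halves.
After all merges, the sorted array is [6, 7, 14, 18, 29, 29].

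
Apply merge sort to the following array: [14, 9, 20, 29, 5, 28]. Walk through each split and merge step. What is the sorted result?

Merge sort trace:

Split: [14, 9, 20, 29, 5, 28] -> [14, 9, 20] and [29, 5, 28]
  Split: [14, 9, 20] -> [14] and [9, 20]
    Split: [9, 20] -> [9] and [20]
    Merge: [9] + [20] -> [9, 20]
  Merge: [14] + [9, 20] -> [9, 14, 20]
  Split: [29, 5, 28] -> [29] and [5, 28]
    Split: [5, 28] -> [5] and [28]
    Merge: [5] + [28] -> [5, 28]
  Merge: [29] + [5, 28] -> [5, 28, 29]
Merge: [9, 14, 20] + [5, 28, 29] -> [5, 9, 14, 20, 28, 29]

Final sorted array: [5, 9, 14, 20, 28, 29]

The merge sort proceeds by recursively splitting the array and merging sorted halves.
After all merges, the sorted array is [5, 9, 14, 20, 28, 29].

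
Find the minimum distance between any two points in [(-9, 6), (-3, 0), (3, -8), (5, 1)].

Computing all pairwise distances among 4 points:

d((-9, 6), (-3, 0)) = 8.4853
d((-9, 6), (3, -8)) = 18.4391
d((-9, 6), (5, 1)) = 14.8661
d((-3, 0), (3, -8)) = 10.0
d((-3, 0), (5, 1)) = 8.0623 <-- minimum
d((3, -8), (5, 1)) = 9.2195

Closest pair: (-3, 0) and (5, 1) with distance 8.0623

The closest pair is (-3, 0) and (5, 1) with Euclidean distance 8.0623. For 4 points, brute-force pairwise comparison is shown above. For large n, the divide-and-conquer algorithm (sort by x, recurse on halves, check the dividing strip) achieves O(n log n).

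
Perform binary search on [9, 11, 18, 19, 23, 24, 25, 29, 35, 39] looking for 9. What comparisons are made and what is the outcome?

Binary search for 9 in [9, 11, 18, 19, 23, 24, 25, 29, 35, 39]:

lo=0, hi=9, mid=4, arr[mid]=23 -> 23 > 9, search left half
lo=0, hi=3, mid=1, arr[mid]=11 -> 11 > 9, search left half
lo=0, hi=0, mid=0, arr[mid]=9 -> Found target at index 0!

Binary search finds 9 at index 0 after 3 comparisons. The search repeatedly halves the search space by comparing with the middle element.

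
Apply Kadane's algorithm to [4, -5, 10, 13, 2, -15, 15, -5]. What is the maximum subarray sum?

Using Kadane's algorithm on [4, -5, 10, 13, 2, -15, 15, -5]:

Scanning through the array:
Position 1 (value -5): max_ending_here = -1, max_so_far = 4
Position 2 (value 10): max_ending_here = 10, max_so_far = 10
Position 3 (value 13): max_ending_here = 23, max_so_far = 23
Position 4 (value 2): max_ending_here = 25, max_so_far = 25
Position 5 (value -15): max_ending_here = 10, max_so_far = 25
Position 6 (value 15): max_ending_here = 25, max_so_far = 25
Position 7 (value -5): max_ending_here = 20, max_so_far = 25

Maximum subarray: [10, 13, 2]
Maximum sum: 25

The maximum subarray is [10, 13, 2] with sum 25. This subarray runs from index 2 to index 4.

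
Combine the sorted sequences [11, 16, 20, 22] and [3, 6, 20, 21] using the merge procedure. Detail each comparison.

Merging process:

Compare 11 vs 3: take 3 from right. Merged: [3]
Compare 11 vs 6: take 6 from right. Merged: [3, 6]
Compare 11 vs 20: take 11 from left. Merged: [3, 6, 11]
Compare 16 vs 20: take 16 from left. Merged: [3, 6, 11, 16]
Compare 20 vs 20: take 20 from left. Merged: [3, 6, 11, 16, 20]
Compare 22 vs 20: take 20 from right. Merged: [3, 6, 11, 16, 20, 20]
Compare 22 vs 21: take 21 from right. Merged: [3, 6, 11, 16, 20, 20, 21]
Append remaining from left: [22]. Merged: [3, 6, 11, 16, 20, 20, 21, 22]

Final merged array: [3, 6, 11, 16, 20, 20, 21, 22]
Total comparisons: 7

The merged array is [3, 6, 11, 16, 20, 20, 21, 22], requiring 7 comparisons. The merge step runs in O(n) time where n is the total number of elements.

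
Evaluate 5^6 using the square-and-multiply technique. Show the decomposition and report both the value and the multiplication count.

Computing 5^6 by squaring (build up from 5^1; each line after the first costs one multiplication):

5^1 = 5
5^2 = (5^1)^2 = 5^2 = 25
5^3 = 5 * 5^2 = 5 * 25 = 125
5^6 = (5^3)^2 = 125^2 = 15625

Result: 15625
Multiplications needed: 3 (3 lines after 5^1)

5^6 = 15625. Using exponentiation by squaring, this requires 3 multiplications. The key idea: if the exponent is even, square the half-power; if odd, multiply by the base once.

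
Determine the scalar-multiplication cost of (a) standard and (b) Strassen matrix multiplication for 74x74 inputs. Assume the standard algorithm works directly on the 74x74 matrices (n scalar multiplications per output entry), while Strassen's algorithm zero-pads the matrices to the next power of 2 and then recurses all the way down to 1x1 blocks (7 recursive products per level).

Matrix multiplication for 74x74 matrices:

Strassen's algorithm requires power-of-2 dimensions. Pad 74x74 to 128x128 (next power of 2).

Standard algorithm: 74^3 = 405224 multiplications
Strassen's algorithm: 7^(log2(128)) = 7^7 = 823543 multiplications
Difference: 405224 - 823543 = -418319 (Strassen uses MORE here due to padding overhead — for small or just-over-power-of-2 n, padding can outweigh the per-level savings)

Standard: 405224 multiplications (74^3). Strassen: 823543 multiplications (7^7, after padding to 128x128). Strassen reduces 8 recursive multiplications to 7 at each level.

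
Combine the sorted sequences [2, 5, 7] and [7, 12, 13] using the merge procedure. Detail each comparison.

Merging process:

Compare 2 vs 7: take 2 from left. Merged: [2]
Compare 5 vs 7: take 5 from left. Merged: [2, 5]
Compare 7 vs 7: take 7 from left. Merged: [2, 5, 7]
Append remaining from right: [7, 12, 13]. Merged: [2, 5, 7, 7, 12, 13]

Final merged array: [2, 5, 7, 7, 12, 13]
Total comparisons: 3

The merged array is [2, 5, 7, 7, 12, 13], requiring 3 comparisons. The merge step runs in O(n) time where n is the total number of elements.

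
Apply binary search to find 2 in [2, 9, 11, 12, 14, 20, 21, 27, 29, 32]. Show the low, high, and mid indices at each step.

Binary search for 2 in [2, 9, 11, 12, 14, 20, 21, 27, 29, 32]:

lo=0, hi=9, mid=4, arr[mid]=14 -> 14 > 2, search left half
lo=0, hi=3, mid=1, arr[mid]=9 -> 9 > 2, search left half
lo=0, hi=0, mid=0, arr[mid]=2 -> Found target at index 0!

Binary search finds 2 at index 0 after 3 comparisons. The search repeatedly halves the search space by comparing with the middle element.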